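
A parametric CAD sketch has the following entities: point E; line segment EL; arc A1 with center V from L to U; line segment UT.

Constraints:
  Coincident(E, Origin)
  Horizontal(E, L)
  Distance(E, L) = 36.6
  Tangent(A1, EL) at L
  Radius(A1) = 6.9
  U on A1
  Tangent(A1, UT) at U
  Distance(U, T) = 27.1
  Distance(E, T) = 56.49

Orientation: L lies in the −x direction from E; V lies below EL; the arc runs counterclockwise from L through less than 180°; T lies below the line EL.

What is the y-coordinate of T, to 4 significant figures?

-33.39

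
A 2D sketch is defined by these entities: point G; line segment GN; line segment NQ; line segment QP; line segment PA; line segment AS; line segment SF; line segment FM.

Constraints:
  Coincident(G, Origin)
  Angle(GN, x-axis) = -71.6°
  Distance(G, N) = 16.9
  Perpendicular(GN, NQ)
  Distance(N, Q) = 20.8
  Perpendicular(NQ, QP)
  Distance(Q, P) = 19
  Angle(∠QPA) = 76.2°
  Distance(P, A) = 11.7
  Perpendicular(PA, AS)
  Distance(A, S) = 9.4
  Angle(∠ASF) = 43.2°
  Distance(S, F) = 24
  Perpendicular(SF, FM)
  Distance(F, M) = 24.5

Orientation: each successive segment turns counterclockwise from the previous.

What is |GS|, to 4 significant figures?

15.26

G is at the origin; GN runs at -71.6° with length 16.9, so N = (5.334, -16.04). The perpendicularity gives NQ at right angles to GN, so NQ runs at 18.40°; with |NQ| = 20.8, Q = (25.07, -9.471). NQ is perpendicular to QP, so QP runs at 108.4°; with |QP| = 19.0, P = (19.07, 8.558). ∠QPA = 76.2° gives PA at -147.8° from the x-axis; with |PA| = 11.7, A = (9.173, 2.323). PA ⟂ AS, so AS runs at -57.80°; with |AS| = 9.4, S = (14.18, -5.631). Then |GS| = |S − G| = 15.26.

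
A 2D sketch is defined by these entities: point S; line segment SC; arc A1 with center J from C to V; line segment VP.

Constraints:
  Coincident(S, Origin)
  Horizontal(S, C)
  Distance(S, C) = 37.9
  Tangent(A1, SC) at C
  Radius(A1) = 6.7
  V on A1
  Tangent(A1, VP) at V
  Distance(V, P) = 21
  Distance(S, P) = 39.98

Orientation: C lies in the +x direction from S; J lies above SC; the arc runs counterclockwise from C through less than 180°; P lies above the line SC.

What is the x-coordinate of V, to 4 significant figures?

43.01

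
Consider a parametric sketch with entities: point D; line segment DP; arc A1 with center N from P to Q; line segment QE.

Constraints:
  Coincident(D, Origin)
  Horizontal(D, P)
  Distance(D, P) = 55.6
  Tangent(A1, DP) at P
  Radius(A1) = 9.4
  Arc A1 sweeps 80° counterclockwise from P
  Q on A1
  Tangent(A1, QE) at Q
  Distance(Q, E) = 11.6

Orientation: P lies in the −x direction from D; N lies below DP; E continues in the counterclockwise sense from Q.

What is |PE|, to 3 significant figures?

22.3

D is at the origin; DP is horizontal with |DP| = 55.6 and P on the −x side, so P = (-55.6, 0.00). Since A1 is tangent to DP there, NP ⟂ DP, so N = P + (0, -9.4) = (-55.6, -9.40). On A1, P sits at bearing 90° from N; an 80° counterclockwise sweep puts Q at bearing 170°, so Q = N + 9.4·(cos 170°, sin 170°) = (-64.9, -7.77). The tangent condition forces NQ to be normal to QE, so QE runs along (−sin 170°, cos 170°); with |QE| = 11.6, E = (-66.9, -19.2). Then |PE| = |E − P| = 22.3.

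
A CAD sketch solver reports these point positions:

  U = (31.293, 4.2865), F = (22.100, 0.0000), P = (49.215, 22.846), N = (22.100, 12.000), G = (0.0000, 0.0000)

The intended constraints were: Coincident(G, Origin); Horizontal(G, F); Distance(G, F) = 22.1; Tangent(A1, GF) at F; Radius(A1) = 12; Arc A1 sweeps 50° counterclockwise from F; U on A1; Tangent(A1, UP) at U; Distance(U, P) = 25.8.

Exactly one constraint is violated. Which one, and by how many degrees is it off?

Tangent(A1, UP) at U — off by 4.00°.

G = (0.00, 0.00) ✓; G.y = 0.00, F.y = 0.00 ✓; |GF| = 22.10 ✓; ∠(NF, FG) = 90.00° ✓; |NF| = 12.00 ✓; bearing(N→U) − bearing(N→F) = 50.00° ✓; |NU| = 12.00 ✓; ∠(NU, UP) = 94.00° ✗; |UP| = 25.80 ✓.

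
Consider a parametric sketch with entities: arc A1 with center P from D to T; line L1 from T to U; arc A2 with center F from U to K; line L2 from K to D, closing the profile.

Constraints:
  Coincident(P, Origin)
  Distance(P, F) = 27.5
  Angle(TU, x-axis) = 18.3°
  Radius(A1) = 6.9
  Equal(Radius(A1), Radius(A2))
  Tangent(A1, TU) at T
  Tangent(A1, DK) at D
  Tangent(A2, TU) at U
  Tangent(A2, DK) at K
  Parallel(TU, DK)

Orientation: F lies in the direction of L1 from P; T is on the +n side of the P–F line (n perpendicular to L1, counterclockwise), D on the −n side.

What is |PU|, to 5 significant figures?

28.352

The slot axis is L1's direction at 18.3°, so u = (cos 18.3°, sin 18.3°) = (0.94943, 0.31399) and n = (−sin 18.3°, cos 18.3°) = (-0.31399, 0.94943). P is at the origin and F lies 27.5 along u from P, so F = 27.5·u = (26.109, 8.6348). Tangency of A1 to both parallel lines with radius 6.9 puts T and D at P ± 6.9·n: T = (-2.1665, 6.5510), D = (2.1665, -6.5510). Equal radii place U and K the same way about F: U = F + 6.9·n = (23.943, 15.186), K = F − 6.9·n = (28.276, 2.0838). Then |PU| = |U − P| = 28.352.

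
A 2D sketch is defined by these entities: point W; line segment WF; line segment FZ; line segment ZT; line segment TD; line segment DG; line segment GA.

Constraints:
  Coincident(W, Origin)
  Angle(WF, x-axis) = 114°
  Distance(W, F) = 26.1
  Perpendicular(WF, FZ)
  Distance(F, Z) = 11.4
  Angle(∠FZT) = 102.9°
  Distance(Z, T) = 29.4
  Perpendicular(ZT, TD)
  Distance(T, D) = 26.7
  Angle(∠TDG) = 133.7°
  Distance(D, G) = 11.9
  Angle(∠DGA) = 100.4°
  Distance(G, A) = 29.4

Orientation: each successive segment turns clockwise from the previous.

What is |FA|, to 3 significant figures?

6.59

W is at the origin; WF runs at 114.0° with length 26.1, so F = (-10.6, 23.8). WF ⟂ FZ, so FZ runs at 24.0°; with |FZ| = 11.4, Z = (-0.201, 28.5). ∠FZT = 102.9° gives ZT at -53.1° from the x-axis; with |ZT| = 29.4, T = (17.5, 4.97). The perpendicularity gives TD at right angles to ZT, so TD runs at -143°; with |TD| = 26.7, D = (-3.90, -11.1). ∠TDG = 133.7° gives DG at 171° from the x-axis; with |DG| = 11.9, G = (-15.6, -9.12). ∠DGA = 100.4° gives GA at 91.0° from the x-axis; with |GA| = 29.4, A = (-16.2, 20.3). Then |FA| = |A − F| = 6.59.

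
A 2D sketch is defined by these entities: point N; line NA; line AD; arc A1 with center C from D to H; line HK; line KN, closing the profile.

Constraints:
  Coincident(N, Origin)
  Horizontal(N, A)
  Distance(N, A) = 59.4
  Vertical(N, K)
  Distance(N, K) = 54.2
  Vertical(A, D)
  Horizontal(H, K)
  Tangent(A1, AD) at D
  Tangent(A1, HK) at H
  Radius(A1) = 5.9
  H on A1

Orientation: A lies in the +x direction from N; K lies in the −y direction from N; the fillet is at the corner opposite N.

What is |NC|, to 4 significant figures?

72.08

NK is vertical with |NK| = 54.2 and K on the −y side, so K = (0.000, -54.20). The virtual corner opposite N is at (59.40, -54.20). Since A1 is tangent to AD there, CD ⟂ AD and A1 meets HK tangentially, so CH is at right angles to HK, with radius 5.9, so the center C sits 5.9 in from both sides at C = (53.50, -48.30). Then |NC| = |C − N| = 72.08.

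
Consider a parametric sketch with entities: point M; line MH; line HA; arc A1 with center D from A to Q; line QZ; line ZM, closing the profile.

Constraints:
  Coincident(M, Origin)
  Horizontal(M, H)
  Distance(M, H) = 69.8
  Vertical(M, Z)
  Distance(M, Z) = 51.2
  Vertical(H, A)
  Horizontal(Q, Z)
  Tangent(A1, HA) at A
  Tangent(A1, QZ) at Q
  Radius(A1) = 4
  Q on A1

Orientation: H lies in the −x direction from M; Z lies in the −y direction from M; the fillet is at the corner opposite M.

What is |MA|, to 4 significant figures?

84.26

M is at the origin; M and H share the same y with |MH| = 69.8 and H on the −x side, so H = (-69.80, 0.000). M and Z share the same x with |MZ| = 51.2 and Z on the −y side, so Z = (0.000, -51.20). The virtual corner opposite M is at (-69.80, -51.20). A1 meets HA tangentially, so DA is at right angles to HA and since A1 is tangent to QZ there, DQ ⟂ QZ, with radius 4.0, so the center D sits 4.0 in from both sides at D = (-65.80, -47.20). That places the tangent points at A = (-69.80, -47.20) on HA and Q = (-65.80, -51.20) on QZ. Then |MA| = |A − M| = 84.26.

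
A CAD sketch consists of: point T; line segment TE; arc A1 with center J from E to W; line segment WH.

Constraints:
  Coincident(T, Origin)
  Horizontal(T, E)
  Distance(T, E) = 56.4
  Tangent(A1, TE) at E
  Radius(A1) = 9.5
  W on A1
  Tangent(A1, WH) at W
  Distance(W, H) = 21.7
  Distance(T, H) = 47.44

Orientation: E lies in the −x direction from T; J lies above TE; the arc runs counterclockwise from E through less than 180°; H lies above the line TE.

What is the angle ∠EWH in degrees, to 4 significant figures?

145.8°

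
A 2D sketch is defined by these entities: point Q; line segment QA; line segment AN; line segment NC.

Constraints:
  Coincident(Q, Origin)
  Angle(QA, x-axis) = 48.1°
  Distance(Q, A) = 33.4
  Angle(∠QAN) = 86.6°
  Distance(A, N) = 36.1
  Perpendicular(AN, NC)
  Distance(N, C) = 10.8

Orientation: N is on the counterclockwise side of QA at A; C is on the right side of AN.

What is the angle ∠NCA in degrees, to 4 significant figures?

73.34°

Q is at the origin; QA runs at 48.1° with length 33.4, so A = 33.4·(cos 48.1°, sin 48.1°) = (22.31, 24.86). ∠QAN = 86.6°, so AN runs at 48.1° + (180° − 86.6°) = 141.5° from the x-axis; with |AN| = 36.1, N = A + 36.1·(cos 141.5°, sin 141.5°) = (-5.947, 47.33). AN is perpendicular to NC; with |NC| = 10.8 on the right of AN, C = N + 10.8·(0.6225, 0.7826) = (0.7766, 55.78). Then cos ∠NCA = CN·CA / (|CN||CA|), giving 73.34°.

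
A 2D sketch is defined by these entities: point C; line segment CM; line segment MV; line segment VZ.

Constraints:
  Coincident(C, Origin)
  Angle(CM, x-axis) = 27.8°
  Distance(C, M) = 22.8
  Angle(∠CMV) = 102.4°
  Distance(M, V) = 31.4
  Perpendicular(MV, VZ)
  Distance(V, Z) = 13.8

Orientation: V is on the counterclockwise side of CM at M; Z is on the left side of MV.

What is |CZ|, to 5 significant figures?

37.271

∠CMV = 102.4°, so MV runs at 27.8° + (180° − 102.4°) = 105.40° from the x-axis; with |MV| = 31.4, V = M + 31.4·(cos 105.40°, sin 105.40°) = (11.830, 40.906). MV ⟂ VZ; with |VZ| = 13.8 on the left of MV, Z = V + 13.8·(-0.96410, -0.26556) = (-1.4745, 37.242). Then |CZ| = |Z − C| = 37.271.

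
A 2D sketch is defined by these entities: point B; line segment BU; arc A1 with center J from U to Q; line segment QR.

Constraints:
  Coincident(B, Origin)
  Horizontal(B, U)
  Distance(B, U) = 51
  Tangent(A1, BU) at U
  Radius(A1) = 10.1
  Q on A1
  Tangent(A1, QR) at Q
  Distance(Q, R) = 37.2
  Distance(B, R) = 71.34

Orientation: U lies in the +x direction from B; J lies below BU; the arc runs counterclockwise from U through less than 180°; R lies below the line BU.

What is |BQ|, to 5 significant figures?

43.350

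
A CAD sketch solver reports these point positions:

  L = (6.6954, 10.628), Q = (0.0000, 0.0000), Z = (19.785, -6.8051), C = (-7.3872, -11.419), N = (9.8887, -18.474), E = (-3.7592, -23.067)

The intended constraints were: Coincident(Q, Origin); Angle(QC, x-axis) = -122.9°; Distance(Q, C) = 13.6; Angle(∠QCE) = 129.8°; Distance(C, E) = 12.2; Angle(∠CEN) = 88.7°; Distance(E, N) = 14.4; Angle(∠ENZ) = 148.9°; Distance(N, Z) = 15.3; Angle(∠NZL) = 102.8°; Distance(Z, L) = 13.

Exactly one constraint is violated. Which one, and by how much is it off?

Distance(Z, L) = 13 — off by 8.80.

Q = (0.00, 0.00) ✓; QC at -122.9° ✓; |QC| = 13.60 ✓; ∠QCE = 129.8° ✓; |CE| = 12.20 ✓; ∠CEN = 88.70° ✓; |EN| = 14.40 ✓; ∠ENZ = 148.9° ✓; |NZ| = 15.30 ✓; ∠NZL = 102.8° ✓; |ZL| = 21.80 ✗.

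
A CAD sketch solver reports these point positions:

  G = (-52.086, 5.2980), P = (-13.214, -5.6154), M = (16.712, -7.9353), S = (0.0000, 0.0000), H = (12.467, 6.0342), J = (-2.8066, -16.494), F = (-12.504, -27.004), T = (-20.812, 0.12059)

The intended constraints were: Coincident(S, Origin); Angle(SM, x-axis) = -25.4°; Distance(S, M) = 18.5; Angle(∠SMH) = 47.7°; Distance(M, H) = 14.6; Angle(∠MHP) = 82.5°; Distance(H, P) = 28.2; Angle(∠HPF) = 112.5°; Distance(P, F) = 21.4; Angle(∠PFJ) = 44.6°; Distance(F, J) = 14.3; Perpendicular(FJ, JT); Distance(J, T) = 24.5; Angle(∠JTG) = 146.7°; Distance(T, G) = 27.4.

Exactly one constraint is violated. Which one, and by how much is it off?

Distance(T, G) = 27.4 — off by 4.30.

S = (0.00, 0.00) ✓; SM at -25.40° ✓; |SM| = 18.50 ✓; ∠SMH = 47.70° ✓; |MH| = 14.60 ✓; ∠MHP = 82.50° ✓; |HP| = 28.20 ✓; ∠HPF = 112.5° ✓; |PF| = 21.40 ✓; ∠PFJ = 44.60° ✓; |FJ| = 14.30 ✓; ∠(FJ, JT) = 90.00° ✓; |JT| = 24.50 ✓; ∠JTG = 146.7° ✓; |TG| = 31.70 ✗.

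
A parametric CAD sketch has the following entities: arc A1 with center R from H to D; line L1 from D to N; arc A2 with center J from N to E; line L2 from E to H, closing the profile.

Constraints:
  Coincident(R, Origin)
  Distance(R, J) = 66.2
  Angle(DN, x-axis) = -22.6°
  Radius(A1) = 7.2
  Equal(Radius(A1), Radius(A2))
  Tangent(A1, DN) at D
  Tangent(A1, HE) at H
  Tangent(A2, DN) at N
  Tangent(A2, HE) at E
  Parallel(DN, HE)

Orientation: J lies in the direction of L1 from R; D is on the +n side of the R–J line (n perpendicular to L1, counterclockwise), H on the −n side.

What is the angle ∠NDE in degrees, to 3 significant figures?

12.3°

Tangency of A1 to both parallel lines with radius 7.2 puts D and H at R ± 7.2·n: D = (2.77, 6.65), H = (-2.77, -6.65). Equal radii place N and E the same way about J: N = J + 7.2·n = (63.9, -18.8), E = J − 7.2·n = (58.3, -32.1). Then cos ∠NDE = DN·DE / (|DN||DE|), giving 12.3°.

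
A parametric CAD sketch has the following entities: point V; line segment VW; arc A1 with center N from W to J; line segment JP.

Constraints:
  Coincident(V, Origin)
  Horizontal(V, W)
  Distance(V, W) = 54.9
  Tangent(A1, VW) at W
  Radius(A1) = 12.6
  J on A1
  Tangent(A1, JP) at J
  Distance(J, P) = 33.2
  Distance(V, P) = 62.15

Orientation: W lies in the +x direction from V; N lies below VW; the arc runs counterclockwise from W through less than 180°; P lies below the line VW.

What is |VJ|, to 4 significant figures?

44.11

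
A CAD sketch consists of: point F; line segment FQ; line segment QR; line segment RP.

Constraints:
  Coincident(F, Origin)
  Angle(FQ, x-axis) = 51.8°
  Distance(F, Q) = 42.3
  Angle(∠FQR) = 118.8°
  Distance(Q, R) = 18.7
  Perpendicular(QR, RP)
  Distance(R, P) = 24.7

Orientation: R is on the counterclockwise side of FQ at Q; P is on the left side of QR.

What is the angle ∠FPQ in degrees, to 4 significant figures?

70.43°

F is at the origin; FQ runs at 51.8° with length 42.3, so Q = 42.3·(cos 51.8°, sin 51.8°) = (26.16, 33.24). ∠FQR = 118.8°, so QR runs at 51.8° + (180° − 118.8°) = 113.0° from the x-axis; with |QR| = 18.7, R = Q + 18.7·(cos 113.0°, sin 113.0°) = (18.85, 50.46). QR is perpendicular to RP; with |RP| = 24.7 on the left of QR, P = R + 24.7·(-0.9205, -0.3907) = (-3.884, 40.80). Then cos ∠FPQ = PF·PQ / (|PF||PQ|), giving 70.43°.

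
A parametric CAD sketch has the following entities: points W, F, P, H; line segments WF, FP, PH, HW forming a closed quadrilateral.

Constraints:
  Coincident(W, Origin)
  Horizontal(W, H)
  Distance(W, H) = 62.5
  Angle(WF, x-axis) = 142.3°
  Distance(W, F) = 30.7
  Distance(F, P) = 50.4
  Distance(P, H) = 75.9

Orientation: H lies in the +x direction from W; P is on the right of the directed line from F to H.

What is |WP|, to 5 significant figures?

29.837

Checks: |FP| = 50.40 ✓; |PH| = 75.90 ✓.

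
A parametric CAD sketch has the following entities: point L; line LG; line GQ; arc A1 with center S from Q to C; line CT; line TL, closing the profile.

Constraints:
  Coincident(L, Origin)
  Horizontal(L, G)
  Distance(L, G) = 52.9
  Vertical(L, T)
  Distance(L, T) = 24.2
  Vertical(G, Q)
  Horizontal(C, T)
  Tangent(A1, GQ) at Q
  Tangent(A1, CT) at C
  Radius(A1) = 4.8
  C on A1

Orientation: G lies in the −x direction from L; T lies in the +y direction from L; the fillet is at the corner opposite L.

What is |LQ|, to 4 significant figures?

56.35

L is at the origin; LG is horizontal with |LG| = 52.9 and G on the −x side, so G = (-52.90, 0.000). LT is vertical with |LT| = 24.2 and T on the +y side, so T = (0.000, 24.20). The virtual corner opposite L is at (-52.90, 24.20). The tangent condition forces SQ to be normal to GQ and tangency of A1 to CT means the radius SC is perpendicular to CT, with radius 4.8, so the center S sits 4.8 in from both sides at S = (-48.10, 19.40). That places the tangent points at Q = (-52.90, 19.40) on GQ and C = (-48.10, 24.20) on CT. Then |LQ| = |Q − L| = 56.35.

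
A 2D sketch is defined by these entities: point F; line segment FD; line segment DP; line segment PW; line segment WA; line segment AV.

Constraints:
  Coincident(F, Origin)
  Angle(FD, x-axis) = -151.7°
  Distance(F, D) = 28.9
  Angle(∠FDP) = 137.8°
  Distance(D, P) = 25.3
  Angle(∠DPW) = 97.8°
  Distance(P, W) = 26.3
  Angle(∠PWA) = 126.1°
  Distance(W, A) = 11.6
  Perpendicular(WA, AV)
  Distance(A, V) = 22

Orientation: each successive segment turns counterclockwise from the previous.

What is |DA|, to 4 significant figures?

39.79

F is at the origin; FD runs at -151.7° with length 28.9, so D = (-25.45, -13.70). ∠FDP = 137.8° gives DP at -109.5° from the x-axis; with |DP| = 25.3, P = (-33.89, -37.55). ∠DPW = 97.8° gives PW at -27.30° from the x-axis; with |PW| = 26.3, W = (-10.52, -49.61). ∠PWA = 126.1° gives WA at 26.60° from the x-axis; with |WA| = 11.6, A = (-0.1483, -44.42). Then |DA| = |A − D| = 39.79.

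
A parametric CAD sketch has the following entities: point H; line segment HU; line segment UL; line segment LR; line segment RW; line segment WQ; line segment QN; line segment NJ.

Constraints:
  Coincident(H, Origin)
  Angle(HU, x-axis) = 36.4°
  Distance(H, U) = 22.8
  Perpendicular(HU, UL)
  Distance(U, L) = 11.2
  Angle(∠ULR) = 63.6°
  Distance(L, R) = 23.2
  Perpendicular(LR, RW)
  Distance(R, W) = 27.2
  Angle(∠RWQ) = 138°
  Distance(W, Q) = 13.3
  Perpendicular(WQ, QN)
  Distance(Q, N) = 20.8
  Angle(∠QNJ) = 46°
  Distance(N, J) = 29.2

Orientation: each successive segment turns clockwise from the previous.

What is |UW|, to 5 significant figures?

25.034

H is at the origin; HU runs at 36.4° with length 22.8, so U = (18.352, 13.530). The perpendicularity gives UL at right angles to HU, so UL runs at -53.600°; with |UL| = 11.2, L = (24.998, 4.5151). ∠ULR = 63.6° gives LR at -170.00° from the x-axis; with |LR| = 23.2, R = (2.1503, 0.48650). LR ⟂ RW, so RW runs at 100.00°; with |RW| = 27.2, W = (-2.5729, 27.273). Then |UW| = |W − U| = 25.034.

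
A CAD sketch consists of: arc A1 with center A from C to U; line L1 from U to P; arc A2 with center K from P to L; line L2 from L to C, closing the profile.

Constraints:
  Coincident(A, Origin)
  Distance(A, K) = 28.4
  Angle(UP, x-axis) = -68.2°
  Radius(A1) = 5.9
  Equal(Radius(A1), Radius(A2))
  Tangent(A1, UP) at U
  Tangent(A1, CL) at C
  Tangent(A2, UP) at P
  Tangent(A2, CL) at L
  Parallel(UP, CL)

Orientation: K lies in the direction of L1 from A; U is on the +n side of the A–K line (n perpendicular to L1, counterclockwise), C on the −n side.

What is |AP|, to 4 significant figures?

29.01

The slot axis is L1's direction at -68.2°, so u = (cos -68.2°, sin -68.2°) = (0.3714, -0.9285) and n = (−sin -68.2°, cos -68.2°) = (0.9285, 0.3714). A is at the origin and K lies 28.4 along u from A, so K = 28.4·u = (10.55, -26.37). Tangency of A1 to both parallel lines with radius 5.9 puts U and C at A ± 5.9·n: U = (5.478, 2.191), C = (-5.478, -2.191). Equal radii place P and L the same way about K: P = K + 5.9·n = (16.02, -24.18), L = K − 5.9·n = (5.069, -28.56). Then |AP| = |P − A| = 29.01.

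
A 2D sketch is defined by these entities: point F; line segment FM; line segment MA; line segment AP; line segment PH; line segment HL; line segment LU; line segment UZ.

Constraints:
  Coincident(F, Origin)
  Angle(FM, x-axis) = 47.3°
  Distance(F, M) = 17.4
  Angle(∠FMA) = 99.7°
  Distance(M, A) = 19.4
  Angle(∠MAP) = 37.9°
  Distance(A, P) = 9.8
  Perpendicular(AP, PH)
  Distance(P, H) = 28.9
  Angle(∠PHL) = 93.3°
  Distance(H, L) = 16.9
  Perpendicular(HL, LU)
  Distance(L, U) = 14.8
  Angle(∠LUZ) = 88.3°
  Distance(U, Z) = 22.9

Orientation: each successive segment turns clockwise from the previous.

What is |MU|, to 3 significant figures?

23.4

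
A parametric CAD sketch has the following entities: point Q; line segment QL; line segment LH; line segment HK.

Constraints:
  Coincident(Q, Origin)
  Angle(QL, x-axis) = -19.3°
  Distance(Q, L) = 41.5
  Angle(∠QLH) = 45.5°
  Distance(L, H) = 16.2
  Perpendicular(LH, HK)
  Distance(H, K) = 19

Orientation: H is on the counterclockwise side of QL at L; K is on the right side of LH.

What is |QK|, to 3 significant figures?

50.3

Q is at the origin; QL runs at -19.3° with length 41.5, so L = 41.5·(cos -19.3°, sin -19.3°) = (39.2, -13.7). ∠QLH = 45.5°, so LH runs at -19.3° + (180° − 45.5°) = 115° from the x-axis; with |LH| = 16.2, H = L + 16.2·(cos 115°, sin 115°) = (32.3, 0.942). LH is perpendicular to HK; with |HK| = 19.0 on the right of LH, K = H + 19.0·(0.905, 0.426) = (49.5, 9.03). Then |QK| = |K − Q| = 50.3.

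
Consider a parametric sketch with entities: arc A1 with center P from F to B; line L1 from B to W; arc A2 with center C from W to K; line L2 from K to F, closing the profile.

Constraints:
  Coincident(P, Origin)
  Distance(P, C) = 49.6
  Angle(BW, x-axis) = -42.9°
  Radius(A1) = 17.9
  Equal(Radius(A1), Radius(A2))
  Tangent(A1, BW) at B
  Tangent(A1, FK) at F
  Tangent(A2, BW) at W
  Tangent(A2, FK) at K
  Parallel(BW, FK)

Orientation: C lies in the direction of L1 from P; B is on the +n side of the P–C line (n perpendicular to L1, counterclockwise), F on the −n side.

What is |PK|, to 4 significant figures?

52.73

The slot axis is L1's direction at -42.9°, so u = (cos -42.9°, sin -42.9°) = (0.7325, -0.6807) and n = (−sin -42.9°, cos -42.9°) = (0.6807, 0.7325). P is at the origin and C lies 49.6 along u from P, so C = 49.6·u = (36.33, -33.76). Tangency of A1 to both parallel lines with radius 17.9 puts B and F at P ± 17.9·n: B = (12.18, 13.11), F = (-12.18, -13.11). Equal radii place W and K the same way about C: W = C + 17.9·n = (48.52, -20.65), K = C − 17.9·n = (24.15, -46.88). Then |PK| = |K − P| = 52.73.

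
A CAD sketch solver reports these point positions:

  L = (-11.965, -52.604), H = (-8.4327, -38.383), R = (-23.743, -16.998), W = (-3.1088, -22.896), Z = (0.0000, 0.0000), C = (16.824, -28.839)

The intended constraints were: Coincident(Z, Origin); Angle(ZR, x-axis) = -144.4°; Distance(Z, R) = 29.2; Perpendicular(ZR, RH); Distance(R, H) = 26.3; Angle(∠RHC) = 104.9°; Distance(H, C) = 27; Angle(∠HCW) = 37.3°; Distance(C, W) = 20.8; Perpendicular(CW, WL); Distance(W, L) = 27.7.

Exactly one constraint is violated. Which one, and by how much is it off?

Distance(W, L) = 27.7 — off by 3.30.

Z = (0.00, 0.00) ✓; ZR at -144.4° ✓; |ZR| = 29.20 ✓; ∠(ZR, RH) = 90.00° ✓; |RH| = 26.30 ✓; ∠RHC = 104.9° ✓; |HC| = 27.00 ✓; ∠HCW = 37.30° ✓; |CW| = 20.80 ✓; ∠(CW, WL) = 90.00° ✓; |WL| = 31.00 ✗.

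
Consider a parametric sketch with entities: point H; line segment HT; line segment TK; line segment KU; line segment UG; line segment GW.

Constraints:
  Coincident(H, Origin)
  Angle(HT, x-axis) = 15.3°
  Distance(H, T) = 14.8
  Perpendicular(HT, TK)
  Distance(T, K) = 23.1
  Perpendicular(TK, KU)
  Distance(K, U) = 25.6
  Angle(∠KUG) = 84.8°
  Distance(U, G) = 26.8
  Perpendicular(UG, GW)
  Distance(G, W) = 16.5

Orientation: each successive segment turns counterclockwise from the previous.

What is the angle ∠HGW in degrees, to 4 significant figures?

18.01°

H is at the origin; HT runs at 15.3° with length 14.8, so T = (14.28, 3.905). HT is perpendicular to TK, so TK runs at 105.3°; with |TK| = 23.1, K = (8.180, 26.19). TK ⟂ KU, so KU runs at -164.7°; with |KU| = 25.6, U = (-16.51, 19.43). ∠KUG = 84.8° gives UG at -69.50° from the x-axis; with |UG| = 26.8, G = (-7.127, -5.671). The perpendicularity gives GW at right angles to UG, so GW runs at 20.50°; with |GW| = 16.5, W = (8.328, 0.1071). Then cos ∠HGW = GH·GW / (|GH||GW|), giving 18.01°.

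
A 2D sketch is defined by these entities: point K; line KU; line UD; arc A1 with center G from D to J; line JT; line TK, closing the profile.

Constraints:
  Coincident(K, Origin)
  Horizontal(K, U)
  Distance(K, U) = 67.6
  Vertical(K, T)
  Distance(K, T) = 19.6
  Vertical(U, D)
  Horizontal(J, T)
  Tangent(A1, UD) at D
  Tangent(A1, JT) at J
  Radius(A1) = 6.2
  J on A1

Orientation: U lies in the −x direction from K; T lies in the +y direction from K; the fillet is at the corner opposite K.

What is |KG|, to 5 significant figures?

62.845

K is at the origin; KU is horizontal with |KU| = 67.6 and U on the −x side, so U = (-67.600, 0.0000). KT is vertical with |KT| = 19.6 and T on the +y side, so T = (0.0000, 19.600). The virtual corner opposite K is at (-67.600, 19.600). The tangent condition forces GD to be normal to UD and since A1 is tangent to JT there, GJ ⟂ JT, with radius 6.2, so the center G sits 6.2 in from both sides at G = (-61.400, 13.400). Then |KG| = |G − K| = 62.845.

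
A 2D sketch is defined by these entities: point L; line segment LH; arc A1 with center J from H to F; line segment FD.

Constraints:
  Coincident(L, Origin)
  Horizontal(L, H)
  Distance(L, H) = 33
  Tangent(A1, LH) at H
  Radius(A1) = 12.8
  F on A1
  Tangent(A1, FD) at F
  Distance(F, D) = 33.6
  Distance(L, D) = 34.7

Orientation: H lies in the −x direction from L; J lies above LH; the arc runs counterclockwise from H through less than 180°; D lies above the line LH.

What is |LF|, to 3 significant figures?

23.0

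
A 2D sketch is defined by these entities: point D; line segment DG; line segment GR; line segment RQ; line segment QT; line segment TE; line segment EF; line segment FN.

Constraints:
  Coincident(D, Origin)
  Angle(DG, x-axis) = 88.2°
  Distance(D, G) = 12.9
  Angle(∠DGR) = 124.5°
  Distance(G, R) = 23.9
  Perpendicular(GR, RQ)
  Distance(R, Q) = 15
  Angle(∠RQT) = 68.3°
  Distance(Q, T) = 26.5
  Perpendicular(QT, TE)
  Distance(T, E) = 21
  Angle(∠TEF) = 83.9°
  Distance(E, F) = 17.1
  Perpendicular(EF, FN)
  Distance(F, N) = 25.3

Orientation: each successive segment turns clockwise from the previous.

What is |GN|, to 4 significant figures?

19.10

∠TEF = 83.9° gives EF at 4.900° from the x-axis; with |EF| = 17.1, F = (15.64, 30.20). EF ⟂ FN, so FN runs at -85.10°; with |FN| = 25.3, N = (17.80, 4.994). Then |GN| = |N − G| = 19.10.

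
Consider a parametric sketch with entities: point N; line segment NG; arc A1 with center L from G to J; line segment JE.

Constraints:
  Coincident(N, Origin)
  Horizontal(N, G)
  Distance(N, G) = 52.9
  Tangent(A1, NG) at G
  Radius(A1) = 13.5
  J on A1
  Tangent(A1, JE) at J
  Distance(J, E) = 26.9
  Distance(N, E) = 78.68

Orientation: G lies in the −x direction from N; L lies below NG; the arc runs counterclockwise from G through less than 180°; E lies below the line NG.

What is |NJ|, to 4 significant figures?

67.57

Checks: |LJ| = 13.50 ✓; ∠(LJ, JE) = 90.00° ✓; |JE| = 26.90 ✓; |NE| = 78.68 ✓.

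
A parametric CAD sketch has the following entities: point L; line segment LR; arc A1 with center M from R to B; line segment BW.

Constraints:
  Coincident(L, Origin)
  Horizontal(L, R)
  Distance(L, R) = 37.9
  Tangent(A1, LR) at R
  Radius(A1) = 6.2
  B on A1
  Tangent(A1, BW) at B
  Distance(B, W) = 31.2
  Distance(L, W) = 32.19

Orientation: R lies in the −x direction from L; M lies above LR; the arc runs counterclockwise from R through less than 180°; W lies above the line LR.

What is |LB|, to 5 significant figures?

32.899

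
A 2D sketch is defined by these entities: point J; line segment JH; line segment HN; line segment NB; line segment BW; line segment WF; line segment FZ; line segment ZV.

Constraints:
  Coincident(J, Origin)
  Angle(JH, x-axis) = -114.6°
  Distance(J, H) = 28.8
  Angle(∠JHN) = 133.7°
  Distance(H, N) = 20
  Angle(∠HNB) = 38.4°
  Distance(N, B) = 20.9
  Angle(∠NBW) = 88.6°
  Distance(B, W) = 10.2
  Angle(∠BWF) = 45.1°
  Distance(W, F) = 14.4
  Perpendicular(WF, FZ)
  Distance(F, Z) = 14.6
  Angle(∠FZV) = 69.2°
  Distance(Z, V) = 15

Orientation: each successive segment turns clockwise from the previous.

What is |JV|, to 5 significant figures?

17.807

J is at the origin; JH runs at -114.6° with length 28.8, so H = (-11.989, -26.186). ∠JHN = 133.7° gives HN at -160.90° from the x-axis; with |HN| = 20.0, N = (-30.888, -32.730). ∠HNB = 38.4° gives NB at 57.500° from the x-axis; with |NB| = 20.9, B = (-19.658, -15.103). ∠NBW = 88.6° gives BW at -33.900° from the x-axis; with |BW| = 10.2, W = (-11.192, -20.792). ∠BWF = 45.1° gives WF at -168.80° from the x-axis; with |WF| = 14.4, F = (-25.318, -23.589). WF ⟂ FZ, so FZ runs at 101.20°; with |FZ| = 14.6, Z = (-28.154, -9.2675). ∠FZV = 69.2° gives ZV at -9.6000° from the x-axis; with |ZV| = 15.0, V = (-13.364, -11.769). Then |JV| = |V − J| = 17.807.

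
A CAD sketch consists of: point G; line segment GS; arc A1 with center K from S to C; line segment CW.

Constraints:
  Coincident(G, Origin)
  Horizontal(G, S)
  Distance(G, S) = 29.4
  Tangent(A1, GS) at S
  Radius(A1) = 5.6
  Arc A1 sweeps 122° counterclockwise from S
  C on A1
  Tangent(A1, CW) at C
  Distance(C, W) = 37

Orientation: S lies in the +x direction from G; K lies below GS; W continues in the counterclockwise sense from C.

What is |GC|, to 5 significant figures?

26.097

G is at the origin; GS is horizontal with |GS| = 29.4 and S on the +x side, so S = (29.400, 0.0000). A1 meets GS tangentially, so KS is at right angles to GS, so K = S + (0, -5.6) = (29.400, -5.6000). On A1, S sits at bearing 90° from K; a 122° counterclockwise sweep puts C at bearing 212°, so C = K + 5.6·(cos 212°, sin 212°) = (24.651, -8.5675). Then |GC| = |C − G| = 26.097.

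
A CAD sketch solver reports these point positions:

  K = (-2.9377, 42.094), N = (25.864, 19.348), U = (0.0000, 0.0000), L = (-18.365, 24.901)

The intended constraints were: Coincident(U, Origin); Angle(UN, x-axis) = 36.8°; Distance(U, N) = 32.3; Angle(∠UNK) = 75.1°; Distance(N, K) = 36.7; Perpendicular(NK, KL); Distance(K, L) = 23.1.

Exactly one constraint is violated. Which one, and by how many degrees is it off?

Perpendicular(NK, KL) — off by 3.60°.

U = (0.00, 0.00) ✓; UN at 36.80° ✓; |UN| = 32.30 ✓; ∠UNK = 75.10° ✓; |NK| = 36.70 ✓; ∠(NK, KL) = 86.40° ✗; |KL| = 23.10 ✓.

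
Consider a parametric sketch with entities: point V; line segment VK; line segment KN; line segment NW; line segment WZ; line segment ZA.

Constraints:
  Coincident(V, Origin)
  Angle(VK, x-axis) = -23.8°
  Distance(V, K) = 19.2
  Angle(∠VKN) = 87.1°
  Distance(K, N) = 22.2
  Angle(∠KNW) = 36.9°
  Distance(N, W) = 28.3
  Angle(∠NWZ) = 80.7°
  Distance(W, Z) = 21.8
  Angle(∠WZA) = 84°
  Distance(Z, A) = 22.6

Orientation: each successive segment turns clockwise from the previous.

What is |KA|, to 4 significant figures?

14.94

V is at the origin; VK runs at -23.8° with length 19.2, so K = (17.57, -7.748). ∠VKN = 87.1° gives KN at -116.7° from the x-axis; with |KN| = 22.2, N = (7.592, -27.58). ∠KNW = 36.9° gives NW at 100.2° from the x-axis; with |NW| = 28.3, W = (2.581, 0.2718). ∠NWZ = 80.7° gives WZ at 0.9000° from the x-axis; with |WZ| = 21.8, Z = (24.38, 0.6142). ∠WZA = 84.0° gives ZA at -95.10° from the x-axis; with |ZA| = 22.6, A = (22.37, -21.90). Then |KA| = |A − K| = 14.94.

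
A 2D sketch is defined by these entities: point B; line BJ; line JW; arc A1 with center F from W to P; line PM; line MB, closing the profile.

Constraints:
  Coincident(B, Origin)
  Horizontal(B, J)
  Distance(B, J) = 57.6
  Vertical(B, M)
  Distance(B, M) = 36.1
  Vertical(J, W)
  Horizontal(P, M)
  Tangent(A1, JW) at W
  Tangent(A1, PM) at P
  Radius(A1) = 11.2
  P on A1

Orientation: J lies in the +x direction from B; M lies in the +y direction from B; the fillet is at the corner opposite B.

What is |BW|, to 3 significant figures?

62.8

The virtual corner opposite B is at (57.6, 36.1). Tangency of A1 to JW means the radius FW is perpendicular to JW and tangency of A1 to PM means the radius FP is perpendicular to PM, with radius 11.2, so the center F sits 11.2 in from both sides at F = (46.4, 24.9). That places the tangent points at W = (57.6, 24.9) on JW and P = (46.4, 36.1) on PM. Then |BW| = |W − B| = 62.8.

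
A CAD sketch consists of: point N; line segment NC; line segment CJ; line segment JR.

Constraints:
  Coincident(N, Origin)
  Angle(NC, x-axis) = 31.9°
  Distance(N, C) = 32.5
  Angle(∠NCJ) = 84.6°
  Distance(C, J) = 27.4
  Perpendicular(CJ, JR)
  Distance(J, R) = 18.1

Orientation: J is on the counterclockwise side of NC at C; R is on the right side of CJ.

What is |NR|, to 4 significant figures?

56.02

∠NCJ = 84.6°, so CJ runs at 31.9° + (180° − 84.6°) = 127.3° from the x-axis; with |CJ| = 27.4, J = C + 27.4·(cos 127.3°, sin 127.3°) = (10.99, 38.97). The perpendicularity gives JR at right angles to CJ; with |JR| = 18.1 on the right of CJ, R = J + 18.1·(0.7955, 0.6060) = (25.39, 49.94). Then |NR| = |R − N| = 56.02.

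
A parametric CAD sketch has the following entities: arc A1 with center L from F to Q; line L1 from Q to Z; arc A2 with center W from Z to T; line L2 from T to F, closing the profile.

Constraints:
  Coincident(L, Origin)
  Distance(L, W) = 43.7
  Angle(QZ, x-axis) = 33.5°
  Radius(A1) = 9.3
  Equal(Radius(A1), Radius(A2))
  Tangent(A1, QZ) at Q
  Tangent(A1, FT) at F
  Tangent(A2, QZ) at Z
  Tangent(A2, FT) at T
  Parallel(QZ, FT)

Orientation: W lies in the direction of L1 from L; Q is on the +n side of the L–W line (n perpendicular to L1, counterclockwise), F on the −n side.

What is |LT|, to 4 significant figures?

44.68

Tangency of A1 to both parallel lines with radius 9.3 puts Q and F at L ± 9.3·n: Q = (-5.133, 7.755), F = (5.133, -7.755). Equal radii place Z and T the same way about W: Z = W + 9.3·n = (31.31, 31.87), T = W − 9.3·n = (41.57, 16.36). Then |LT| = |T − L| = 44.68.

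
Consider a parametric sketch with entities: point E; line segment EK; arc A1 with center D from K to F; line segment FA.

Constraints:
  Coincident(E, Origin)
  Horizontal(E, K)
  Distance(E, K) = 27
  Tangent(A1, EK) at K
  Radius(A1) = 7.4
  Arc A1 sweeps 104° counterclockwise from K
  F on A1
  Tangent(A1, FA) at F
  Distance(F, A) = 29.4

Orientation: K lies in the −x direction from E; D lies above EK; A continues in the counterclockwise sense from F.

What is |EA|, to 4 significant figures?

46.35

E is at the origin; E and K share the same y with |EK| = 27.0 and K on the −x side, so K = (-27.00, 0.000). Tangency of A1 to EK means the radius DK is perpendicular to EK, so D = K + (0, 7.4) = (-27.00, 7.400). On A1, K sits at bearing -90° from D; a 104° counterclockwise sweep puts F at bearing 14°, so F = D + 7.4·(cos 14°, sin 14°) = (-19.82, 9.190). A1 meets FA tangentially, so DF is at right angles to FA, so FA runs along (−sin 14°, cos 14°); with |FA| = 29.4, A = (-26.93, 37.72). Then |EA| = |A − E| = 46.35.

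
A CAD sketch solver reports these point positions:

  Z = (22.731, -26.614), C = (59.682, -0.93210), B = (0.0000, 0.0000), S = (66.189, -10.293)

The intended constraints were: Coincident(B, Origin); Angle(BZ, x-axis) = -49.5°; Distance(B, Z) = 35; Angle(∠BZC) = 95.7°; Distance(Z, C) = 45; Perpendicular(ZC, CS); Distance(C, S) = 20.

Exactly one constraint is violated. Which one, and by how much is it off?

Distance(C, S) = 20 — off by 8.60.

B = (0.00, 0.00) ✓; BZ at -49.50° ✓; |BZ| = 35.00 ✓; ∠BZC = 95.70° ✓; |ZC| = 45.00 ✓; ∠(ZC, CS) = 90.00° ✓; |CS| = 11.40 ✗.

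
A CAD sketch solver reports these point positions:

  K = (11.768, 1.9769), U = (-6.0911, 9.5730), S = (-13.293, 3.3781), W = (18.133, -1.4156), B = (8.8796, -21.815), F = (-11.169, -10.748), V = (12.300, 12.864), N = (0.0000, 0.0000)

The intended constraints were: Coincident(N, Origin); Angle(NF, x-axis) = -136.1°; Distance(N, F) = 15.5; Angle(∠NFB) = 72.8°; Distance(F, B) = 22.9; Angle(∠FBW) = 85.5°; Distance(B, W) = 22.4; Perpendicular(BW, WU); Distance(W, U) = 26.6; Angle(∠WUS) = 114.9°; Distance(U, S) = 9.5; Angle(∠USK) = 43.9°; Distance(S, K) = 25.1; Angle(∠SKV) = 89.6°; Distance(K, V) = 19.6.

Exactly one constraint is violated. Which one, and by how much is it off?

Distance(K, V) = 19.6 — off by 8.70.

N = (0.00, 0.00) ✓; NF at -136.1° ✓; |NF| = 15.50 ✓; ∠NFB = 72.80° ✓; |FB| = 22.90 ✓; ∠FBW = 85.50° ✓; |BW| = 22.40 ✓; ∠(BW, WU) = 90.00° ✓; |WU| = 26.60 ✓; ∠WUS = 114.9° ✓; |US| = 9.500 ✓; ∠USK = 43.90° ✓; |SK| = 25.10 ✓; ∠SKV = 89.60° ✓; |KV| = 10.90 ✗.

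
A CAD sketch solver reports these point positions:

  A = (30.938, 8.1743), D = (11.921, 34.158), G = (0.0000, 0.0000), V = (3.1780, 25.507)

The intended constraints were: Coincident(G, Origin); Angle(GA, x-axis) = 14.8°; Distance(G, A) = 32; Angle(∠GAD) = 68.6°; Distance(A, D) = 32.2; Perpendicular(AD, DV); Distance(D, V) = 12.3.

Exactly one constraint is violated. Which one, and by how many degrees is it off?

Perpendicular(AD, DV) — off by 8.50°.

G = (0.00, 0.00) ✓; GA at 14.80° ✓; |GA| = 32.00 ✓; ∠GAD = 68.60° ✓; |AD| = 32.20 ✓; ∠(AD, DV) = 98.50° ✗; |DV| = 12.30 ✓.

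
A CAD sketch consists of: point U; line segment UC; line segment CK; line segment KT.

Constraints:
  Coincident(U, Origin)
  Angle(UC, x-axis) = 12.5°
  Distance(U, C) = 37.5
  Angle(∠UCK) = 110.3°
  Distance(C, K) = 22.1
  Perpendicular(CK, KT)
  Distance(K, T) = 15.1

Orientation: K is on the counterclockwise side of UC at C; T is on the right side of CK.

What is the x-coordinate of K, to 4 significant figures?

39.61

U is at the origin; UC runs at 12.5° with length 37.5, so C = 37.5·(cos 12.5°, sin 12.5°) = (36.61, 8.116). ∠UCK = 110.3°, so CK runs at 12.5° + (180° − 110.3°) = 82.20° from the x-axis; with |CK| = 22.1, K = C + 22.1·(cos 82.20°, sin 82.20°) = (39.61, 30.01). So K.x = 39.61.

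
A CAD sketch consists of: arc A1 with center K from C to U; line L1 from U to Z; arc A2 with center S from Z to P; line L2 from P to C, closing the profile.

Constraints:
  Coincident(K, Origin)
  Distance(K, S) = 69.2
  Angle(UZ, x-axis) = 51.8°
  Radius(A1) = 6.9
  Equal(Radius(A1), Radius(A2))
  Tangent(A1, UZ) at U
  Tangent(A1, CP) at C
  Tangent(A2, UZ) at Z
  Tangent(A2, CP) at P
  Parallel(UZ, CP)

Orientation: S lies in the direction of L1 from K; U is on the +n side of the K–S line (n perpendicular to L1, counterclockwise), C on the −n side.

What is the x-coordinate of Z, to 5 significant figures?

37.371

Tangency of A1 to both parallel lines with radius 6.9 puts U and C at K ± 6.9·n: U = (-5.4224, 4.2670), C = (5.4224, -4.2670). Equal radii place Z and P the same way about S: Z = S + 6.9·n = (37.371, 58.648), P = S − 6.9·n = (48.216, 50.114). So Z.x = 37.371.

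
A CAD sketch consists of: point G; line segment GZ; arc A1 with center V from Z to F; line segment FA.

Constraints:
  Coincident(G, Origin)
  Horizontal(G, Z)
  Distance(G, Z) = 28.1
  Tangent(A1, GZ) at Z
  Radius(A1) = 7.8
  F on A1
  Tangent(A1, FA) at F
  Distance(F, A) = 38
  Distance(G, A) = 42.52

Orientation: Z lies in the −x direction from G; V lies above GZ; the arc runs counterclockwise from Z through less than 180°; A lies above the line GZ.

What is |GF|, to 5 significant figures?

21.372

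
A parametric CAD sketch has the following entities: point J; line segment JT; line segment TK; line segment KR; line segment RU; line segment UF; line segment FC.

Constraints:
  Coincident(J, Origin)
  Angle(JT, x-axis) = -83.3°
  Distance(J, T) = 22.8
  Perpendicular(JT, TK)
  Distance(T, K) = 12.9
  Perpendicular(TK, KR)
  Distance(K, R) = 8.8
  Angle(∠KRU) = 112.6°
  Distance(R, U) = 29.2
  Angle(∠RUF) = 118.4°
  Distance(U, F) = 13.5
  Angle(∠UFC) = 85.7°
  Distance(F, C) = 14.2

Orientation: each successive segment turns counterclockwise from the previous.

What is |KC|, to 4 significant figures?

27.74

J is at the origin; JT runs at -83.3° with length 22.8, so T = (2.660, -22.64). JT is perpendicular to TK, so TK runs at 6.700°; with |TK| = 12.9, K = (15.47, -21.14). TK is perpendicular to KR, so KR runs at 96.70°; with |KR| = 8.8, R = (14.45, -12.40). ∠KRU = 112.6° gives RU at 164.1° from the x-axis; with |RU| = 29.2, U = (-13.64, -4.400). ∠RUF = 118.4° gives UF at -134.3° from the x-axis; with |UF| = 13.5, F = (-23.07, -14.06). ∠UFC = 85.7° gives FC at -40.00° from the x-axis; with |FC| = 14.2, C = (-12.19, -23.19). Then |KC| = |C − K| = 27.74.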